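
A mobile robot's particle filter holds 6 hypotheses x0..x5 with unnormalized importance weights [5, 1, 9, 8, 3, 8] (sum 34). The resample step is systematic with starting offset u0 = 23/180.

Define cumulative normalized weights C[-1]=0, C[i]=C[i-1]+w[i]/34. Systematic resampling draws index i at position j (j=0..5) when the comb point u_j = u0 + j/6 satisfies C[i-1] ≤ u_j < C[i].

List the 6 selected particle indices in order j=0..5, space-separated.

C = [5/34, 3/17, 15/34, 23/34, 13/17, 1]
j=0: u_0=23/180 ∈ [0, 5/34) → index 0
j=1: u_1=53/180 ∈ [3/17, 15/34) → index 2
j=2: u_2=83/180 ∈ [15/34, 23/34) → index 3
j=3: u_3=113/180 ∈ [15/34, 23/34) → index 3
j=4: u_4=143/180 ∈ [13/17, 1) → index 5
j=5: u_5=173/180 ∈ [13/17, 1) → index 5

0 2 3 3 5 5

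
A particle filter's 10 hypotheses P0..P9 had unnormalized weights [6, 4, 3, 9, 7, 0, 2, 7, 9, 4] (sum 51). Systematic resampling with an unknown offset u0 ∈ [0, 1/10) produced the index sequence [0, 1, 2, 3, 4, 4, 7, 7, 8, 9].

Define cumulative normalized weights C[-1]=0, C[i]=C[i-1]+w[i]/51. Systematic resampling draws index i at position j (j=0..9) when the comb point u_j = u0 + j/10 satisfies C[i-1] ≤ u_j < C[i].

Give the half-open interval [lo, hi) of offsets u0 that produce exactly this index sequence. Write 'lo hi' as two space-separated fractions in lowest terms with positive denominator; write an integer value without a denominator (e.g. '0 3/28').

C = [2/17, 10/51, 13/51, 22/51, 29/51, 29/51, 31/51, 38/51, 47/51, 1]
j=0 picked index 0: u0 ∈ [0, 2/17)
j=1 picked index 1: u0 ∈ [3/170, 49/510)
j=2 picked index 2: u0 ∈ [-1/255, 14/255)
j=3 picked index 3: u0 ∈ [-23/510, 67/510)
j=4 picked index 4: u0 ∈ [8/255, 43/255)
j=5 picked index 4: u0 ∈ [-7/102, 7/102)
j=6 picked index 7: u0 ∈ [2/255, 37/255)
j=7 picked index 7: u0 ∈ [-47/510, 23/510)
j=8 picked index 8: u0 ∈ [-14/255, 31/255)
j=9 picked index 9: u0 ∈ [11/510, 1/10)
intersection: [8/255, 23/510)

8/255 23/510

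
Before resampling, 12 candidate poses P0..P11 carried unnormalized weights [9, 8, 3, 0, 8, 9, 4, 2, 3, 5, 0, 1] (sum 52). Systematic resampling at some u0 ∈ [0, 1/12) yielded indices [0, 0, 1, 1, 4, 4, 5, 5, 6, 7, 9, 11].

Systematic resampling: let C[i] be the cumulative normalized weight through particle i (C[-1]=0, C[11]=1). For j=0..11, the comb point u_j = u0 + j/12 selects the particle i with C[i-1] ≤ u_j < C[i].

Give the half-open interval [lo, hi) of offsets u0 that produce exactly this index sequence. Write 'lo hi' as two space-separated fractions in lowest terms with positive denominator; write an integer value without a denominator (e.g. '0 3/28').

5/78 1/13

C = [9/52, 17/52, 5/13, 5/13, 7/13, 37/52, 41/52, 43/52, 23/26, 51/52, 51/52, 1]
j=0 picked index 0: u0 ∈ [0, 9/52)
j=1 picked index 0: u0 ∈ [-1/12, 7/78)
j=2 picked index 1: u0 ∈ [1/156, 25/156)
j=3 picked index 1: u0 ∈ [-1/13, 1/13)
j=4 picked index 4: u0 ∈ [2/39, 8/39)
j=5 picked index 4: u0 ∈ [-5/156, 19/156)
j=6 picked index 5: u0 ∈ [1/26, 11/52)
j=7 picked index 5: u0 ∈ [-7/156, 5/39)
j=8 picked index 6: u0 ∈ [7/156, 19/156)
j=9 picked index 7: u0 ∈ [1/26, 1/13)
j=10 picked index 9: u0 ∈ [2/39, 23/156)
j=11 picked index 11: u0 ∈ [5/78, 1/12)
intersection: [5/78, 1/13)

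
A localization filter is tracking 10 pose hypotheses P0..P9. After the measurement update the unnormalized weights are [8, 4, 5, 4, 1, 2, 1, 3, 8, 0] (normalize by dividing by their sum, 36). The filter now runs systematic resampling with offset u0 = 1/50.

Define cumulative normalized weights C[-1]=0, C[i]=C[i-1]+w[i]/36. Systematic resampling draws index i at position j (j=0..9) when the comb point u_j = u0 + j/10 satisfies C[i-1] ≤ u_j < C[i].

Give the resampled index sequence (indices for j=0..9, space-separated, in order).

C = [2/9, 1/3, 17/36, 7/12, 11/18, 2/3, 25/36, 7/9, 1, 1]
j=0: u_0=1/50 ∈ [0, 2/9) → index 0
j=1: u_1=3/25 ∈ [0, 2/9) → index 0
j=2: u_2=11/50 ∈ [0, 2/9) → index 0
j=3: u_3=8/25 ∈ [2/9, 1/3) → index 1
j=4: u_4=21/50 ∈ [1/3, 17/36) → index 2
j=5: u_5=13/25 ∈ [17/36, 7/12) → index 3
j=6: u_6=31/50 ∈ [11/18, 2/3) → index 5
j=7: u_7=18/25 ∈ [25/36, 7/9) → index 7
j=8: u_8=41/50 ∈ [7/9, 1) → index 8
j=9: u_9=23/25 ∈ [7/9, 1) → index 8

0 0 0 1 2 3 5 7 8 8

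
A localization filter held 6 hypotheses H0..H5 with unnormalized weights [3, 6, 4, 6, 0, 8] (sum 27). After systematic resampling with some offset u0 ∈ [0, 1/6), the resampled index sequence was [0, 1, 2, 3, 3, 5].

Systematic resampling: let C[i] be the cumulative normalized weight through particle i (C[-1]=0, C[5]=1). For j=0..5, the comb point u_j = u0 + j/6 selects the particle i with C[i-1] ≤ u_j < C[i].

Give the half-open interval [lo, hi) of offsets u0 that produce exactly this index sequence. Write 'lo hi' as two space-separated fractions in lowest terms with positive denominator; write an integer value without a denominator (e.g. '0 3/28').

0 1/27

C = [1/9, 1/3, 13/27, 19/27, 19/27, 1]
j=0 picked index 0: u0 ∈ [0, 1/9)
j=1 picked index 1: u0 ∈ [-1/18, 1/6)
j=2 picked index 2: u0 ∈ [0, 4/27)
j=3 picked index 3: u0 ∈ [-1/54, 11/54)
j=4 picked index 3: u0 ∈ [-5/27, 1/27)
j=5 picked index 5: u0 ∈ [-7/54, 1/6)
intersection: [0, 1/27)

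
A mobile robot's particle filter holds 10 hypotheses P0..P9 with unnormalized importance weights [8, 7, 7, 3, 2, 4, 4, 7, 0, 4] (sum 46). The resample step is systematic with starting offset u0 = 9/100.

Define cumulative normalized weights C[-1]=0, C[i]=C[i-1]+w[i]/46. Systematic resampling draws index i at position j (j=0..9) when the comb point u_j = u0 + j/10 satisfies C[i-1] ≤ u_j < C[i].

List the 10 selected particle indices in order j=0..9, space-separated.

C = [4/23, 15/46, 11/23, 25/46, 27/46, 31/46, 35/46, 21/23, 21/23, 1]
j=0: u_0=9/100 ∈ [0, 4/23) → index 0
j=1: u_1=19/100 ∈ [4/23, 15/46) → index 1
j=2: u_2=29/100 ∈ [4/23, 15/46) → index 1
j=3: u_3=39/100 ∈ [15/46, 11/23) → index 2
j=4: u_4=49/100 ∈ [11/23, 25/46) → index 3
j=5: u_5=59/100 ∈ [27/46, 31/46) → index 5
j=6: u_6=69/100 ∈ [31/46, 35/46) → index 6
j=7: u_7=79/100 ∈ [35/46, 21/23) → index 7
j=8: u_8=89/100 ∈ [35/46, 21/23) → index 7
j=9: u_9=99/100 ∈ [21/23, 1) → index 9

0 1 1 2 3 5 6 7 7 9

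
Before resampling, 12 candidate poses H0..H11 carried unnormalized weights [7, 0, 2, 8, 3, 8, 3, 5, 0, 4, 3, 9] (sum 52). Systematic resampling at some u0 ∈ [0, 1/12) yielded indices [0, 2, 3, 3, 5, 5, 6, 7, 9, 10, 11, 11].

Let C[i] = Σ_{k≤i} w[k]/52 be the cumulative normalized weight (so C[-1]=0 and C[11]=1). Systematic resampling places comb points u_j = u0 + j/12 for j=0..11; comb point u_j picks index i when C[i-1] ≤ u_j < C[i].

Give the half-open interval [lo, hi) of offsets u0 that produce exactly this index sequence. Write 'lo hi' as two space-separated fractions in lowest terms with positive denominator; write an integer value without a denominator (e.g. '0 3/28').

C = [7/52, 7/52, 9/52, 17/52, 5/13, 7/13, 31/52, 9/13, 9/13, 10/13, 43/52, 1]
j=0 picked index 0: u0 ∈ [0, 7/52)
j=1 picked index 2: u0 ∈ [2/39, 7/78)
j=2 picked index 3: u0 ∈ [1/156, 25/156)
j=3 picked index 3: u0 ∈ [-1/13, 1/13)
j=4 picked index 5: u0 ∈ [2/39, 8/39)
j=5 picked index 5: u0 ∈ [-5/156, 19/156)
j=6 picked index 6: u0 ∈ [1/26, 5/52)
j=7 picked index 7: u0 ∈ [1/78, 17/156)
j=8 picked index 9: u0 ∈ [1/39, 4/39)
j=9 picked index 10: u0 ∈ [1/52, 1/13)
j=10 picked index 11: u0 ∈ [-1/156, 1/6)
j=11 picked index 11: u0 ∈ [-7/78, 1/12)
intersection: [2/39, 1/13)

2/39 1/13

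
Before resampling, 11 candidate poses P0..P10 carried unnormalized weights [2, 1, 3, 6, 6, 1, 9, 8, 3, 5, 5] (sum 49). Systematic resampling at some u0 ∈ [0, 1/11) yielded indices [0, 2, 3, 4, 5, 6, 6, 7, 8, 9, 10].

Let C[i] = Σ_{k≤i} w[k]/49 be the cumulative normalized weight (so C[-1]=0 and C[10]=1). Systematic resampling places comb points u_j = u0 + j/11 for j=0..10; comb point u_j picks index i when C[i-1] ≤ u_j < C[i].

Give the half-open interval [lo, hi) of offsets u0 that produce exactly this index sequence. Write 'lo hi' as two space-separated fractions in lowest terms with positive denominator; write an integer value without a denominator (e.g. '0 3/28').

4/539 13/539

C = [2/49, 3/49, 6/49, 12/49, 18/49, 19/49, 4/7, 36/49, 39/49, 44/49, 1]
j=0 picked index 0: u0 ∈ [0, 2/49)
j=1 picked index 2: u0 ∈ [-16/539, 17/539)
j=2 picked index 3: u0 ∈ [-32/539, 34/539)
j=3 picked index 4: u0 ∈ [-15/539, 51/539)
j=4 picked index 5: u0 ∈ [2/539, 13/539)
j=5 picked index 6: u0 ∈ [-36/539, 9/77)
j=6 picked index 6: u0 ∈ [-85/539, 2/77)
j=7 picked index 7: u0 ∈ [-5/77, 53/539)
j=8 picked index 8: u0 ∈ [4/539, 37/539)
j=9 picked index 9: u0 ∈ [-12/539, 43/539)
j=10 picked index 10: u0 ∈ [-6/539, 1/11)
intersection: [4/539, 13/539)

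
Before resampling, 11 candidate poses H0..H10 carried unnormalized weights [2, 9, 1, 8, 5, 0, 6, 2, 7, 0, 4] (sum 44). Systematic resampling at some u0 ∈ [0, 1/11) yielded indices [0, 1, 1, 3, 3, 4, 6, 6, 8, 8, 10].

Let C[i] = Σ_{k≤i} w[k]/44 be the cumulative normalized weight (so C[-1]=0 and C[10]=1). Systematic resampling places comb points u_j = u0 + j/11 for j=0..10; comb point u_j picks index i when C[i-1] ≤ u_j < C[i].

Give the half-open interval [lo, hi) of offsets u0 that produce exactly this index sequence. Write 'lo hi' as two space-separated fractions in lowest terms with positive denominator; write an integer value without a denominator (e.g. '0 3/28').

C = [1/22, 1/4, 3/11, 5/11, 25/44, 25/44, 31/44, 3/4, 10/11, 10/11, 1]
j=0 picked index 0: u0 ∈ [0, 1/22)
j=1 picked index 1: u0 ∈ [-1/22, 7/44)
j=2 picked index 1: u0 ∈ [-3/22, 3/44)
j=3 picked index 3: u0 ∈ [0, 2/11)
j=4 picked index 3: u0 ∈ [-1/11, 1/11)
j=5 picked index 4: u0 ∈ [0, 5/44)
j=6 picked index 6: u0 ∈ [1/44, 7/44)
j=7 picked index 6: u0 ∈ [-3/44, 3/44)
j=8 picked index 8: u0 ∈ [1/44, 2/11)
j=9 picked index 8: u0 ∈ [-3/44, 1/11)
j=10 picked index 10: u0 ∈ [0, 1/11)
intersection: [1/44, 1/22)

1/44 1/22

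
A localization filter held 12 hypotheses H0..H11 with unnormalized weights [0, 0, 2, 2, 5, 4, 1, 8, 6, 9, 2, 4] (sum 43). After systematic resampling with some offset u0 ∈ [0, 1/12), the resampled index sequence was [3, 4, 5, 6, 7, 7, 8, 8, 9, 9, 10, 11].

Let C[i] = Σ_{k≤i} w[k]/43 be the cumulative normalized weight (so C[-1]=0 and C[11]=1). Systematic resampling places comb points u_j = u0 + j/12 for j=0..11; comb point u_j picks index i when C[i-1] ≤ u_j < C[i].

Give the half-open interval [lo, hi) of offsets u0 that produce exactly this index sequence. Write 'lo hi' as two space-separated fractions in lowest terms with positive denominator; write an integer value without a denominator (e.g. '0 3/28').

9/172 35/516

C = [0, 0, 2/43, 4/43, 9/43, 13/43, 14/43, 22/43, 28/43, 37/43, 39/43, 1]
j=0 picked index 3: u0 ∈ [2/43, 4/43)
j=1 picked index 4: u0 ∈ [5/516, 65/516)
j=2 picked index 5: u0 ∈ [11/258, 35/258)
j=3 picked index 6: u0 ∈ [9/172, 13/172)
j=4 picked index 7: u0 ∈ [-1/129, 23/129)
j=5 picked index 7: u0 ∈ [-47/516, 49/516)
j=6 picked index 8: u0 ∈ [1/86, 13/86)
j=7 picked index 8: u0 ∈ [-37/516, 35/516)
j=8 picked index 9: u0 ∈ [-2/129, 25/129)
j=9 picked index 9: u0 ∈ [-17/172, 19/172)
j=10 picked index 10: u0 ∈ [7/258, 19/258)
j=11 picked index 11: u0 ∈ [-5/516, 1/12)
intersection: [9/172, 35/516)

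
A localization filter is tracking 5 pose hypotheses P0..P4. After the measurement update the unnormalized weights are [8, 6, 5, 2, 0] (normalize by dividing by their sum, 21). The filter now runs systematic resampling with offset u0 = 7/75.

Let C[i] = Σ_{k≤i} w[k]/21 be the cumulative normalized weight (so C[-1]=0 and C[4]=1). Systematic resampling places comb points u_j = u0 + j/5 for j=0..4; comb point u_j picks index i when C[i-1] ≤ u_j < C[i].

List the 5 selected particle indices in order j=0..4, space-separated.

0 0 1 2 2

C = [8/21, 2/3, 19/21, 1, 1]
j=0: u_0=7/75 ∈ [0, 8/21) → index 0
j=1: u_1=22/75 ∈ [0, 8/21) → index 0
j=2: u_2=37/75 ∈ [8/21, 2/3) → index 1
j=3: u_3=52/75 ∈ [2/3, 19/21) → index 2
j=4: u_4=67/75 ∈ [2/3, 19/21) → index 2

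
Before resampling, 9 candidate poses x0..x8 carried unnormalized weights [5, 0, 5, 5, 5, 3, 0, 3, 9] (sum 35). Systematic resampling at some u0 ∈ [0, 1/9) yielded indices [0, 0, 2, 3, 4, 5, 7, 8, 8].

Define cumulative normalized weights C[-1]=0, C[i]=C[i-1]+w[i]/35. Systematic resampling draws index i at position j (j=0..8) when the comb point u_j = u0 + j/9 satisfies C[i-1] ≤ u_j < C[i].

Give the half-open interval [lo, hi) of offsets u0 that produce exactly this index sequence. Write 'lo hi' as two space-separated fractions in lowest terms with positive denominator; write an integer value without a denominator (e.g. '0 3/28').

1/63 2/63

C = [1/7, 1/7, 2/7, 3/7, 4/7, 23/35, 23/35, 26/35, 1]
j=0 picked index 0: u0 ∈ [0, 1/7)
j=1 picked index 0: u0 ∈ [-1/9, 2/63)
j=2 picked index 2: u0 ∈ [-5/63, 4/63)
j=3 picked index 3: u0 ∈ [-1/21, 2/21)
j=4 picked index 4: u0 ∈ [-1/63, 8/63)
j=5 picked index 5: u0 ∈ [1/63, 32/315)
j=6 picked index 7: u0 ∈ [-1/105, 8/105)
j=7 picked index 8: u0 ∈ [-11/315, 2/9)
j=8 picked index 8: u0 ∈ [-46/315, 1/9)
intersection: [1/63, 2/63)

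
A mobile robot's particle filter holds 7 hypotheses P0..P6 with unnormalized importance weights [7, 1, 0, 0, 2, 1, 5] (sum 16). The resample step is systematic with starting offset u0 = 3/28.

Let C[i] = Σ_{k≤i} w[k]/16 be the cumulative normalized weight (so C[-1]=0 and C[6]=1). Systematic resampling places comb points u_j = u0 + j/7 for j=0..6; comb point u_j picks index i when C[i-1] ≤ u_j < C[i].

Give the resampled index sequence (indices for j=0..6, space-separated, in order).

C = [7/16, 1/2, 1/2, 1/2, 5/8, 11/16, 1]
j=0: u_0=3/28 ∈ [0, 7/16) → index 0
j=1: u_1=1/4 ∈ [0, 7/16) → index 0
j=2: u_2=11/28 ∈ [0, 7/16) → index 0
j=3: u_3=15/28 ∈ [1/2, 5/8) → index 4
j=4: u_4=19/28 ∈ [5/8, 11/16) → index 5
j=5: u_5=23/28 ∈ [11/16, 1) → index 6
j=6: u_6=27/28 ∈ [11/16, 1) → index 6

0 0 0 4 5 6 6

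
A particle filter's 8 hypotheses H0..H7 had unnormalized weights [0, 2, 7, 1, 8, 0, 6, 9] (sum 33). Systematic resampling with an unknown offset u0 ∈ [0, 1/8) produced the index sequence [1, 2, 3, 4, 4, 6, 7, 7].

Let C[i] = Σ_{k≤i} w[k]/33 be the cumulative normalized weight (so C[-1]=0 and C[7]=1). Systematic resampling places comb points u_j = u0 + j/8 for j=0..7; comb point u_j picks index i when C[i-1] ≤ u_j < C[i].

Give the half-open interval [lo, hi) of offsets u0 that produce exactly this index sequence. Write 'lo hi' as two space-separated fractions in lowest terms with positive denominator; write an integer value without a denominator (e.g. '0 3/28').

1/44 1/22

C = [0, 2/33, 3/11, 10/33, 6/11, 6/11, 8/11, 1]
j=0 picked index 1: u0 ∈ [0, 2/33)
j=1 picked index 2: u0 ∈ [-17/264, 13/88)
j=2 picked index 3: u0 ∈ [1/44, 7/132)
j=3 picked index 4: u0 ∈ [-19/264, 15/88)
j=4 picked index 4: u0 ∈ [-13/66, 1/22)
j=5 picked index 6: u0 ∈ [-7/88, 9/88)
j=6 picked index 7: u0 ∈ [-1/44, 1/4)
j=7 picked index 7: u0 ∈ [-13/88, 1/8)
intersection: [1/44, 1/22)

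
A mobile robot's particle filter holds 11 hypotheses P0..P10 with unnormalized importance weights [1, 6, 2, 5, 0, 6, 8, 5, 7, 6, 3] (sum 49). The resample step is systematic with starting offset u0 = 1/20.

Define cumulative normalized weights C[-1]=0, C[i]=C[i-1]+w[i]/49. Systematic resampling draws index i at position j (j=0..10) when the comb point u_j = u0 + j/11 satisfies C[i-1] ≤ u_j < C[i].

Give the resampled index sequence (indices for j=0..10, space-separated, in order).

C = [1/49, 1/7, 9/49, 2/7, 2/7, 20/49, 4/7, 33/49, 40/49, 46/49, 1]
j=0: u_0=1/20 ∈ [1/49, 1/7) → index 1
j=1: u_1=31/220 ∈ [1/49, 1/7) → index 1
j=2: u_2=51/220 ∈ [9/49, 2/7) → index 3
j=3: u_3=71/220 ∈ [2/7, 20/49) → index 5
j=4: u_4=91/220 ∈ [20/49, 4/7) → index 6
j=5: u_5=111/220 ∈ [20/49, 4/7) → index 6
j=6: u_6=131/220 ∈ [4/7, 33/49) → index 7
j=7: u_7=151/220 ∈ [33/49, 40/49) → index 8
j=8: u_8=171/220 ∈ [33/49, 40/49) → index 8
j=9: u_9=191/220 ∈ [40/49, 46/49) → index 9
j=10: u_10=211/220 ∈ [46/49, 1) → index 10

1 1 3 5 6 6 7 8 8 9 10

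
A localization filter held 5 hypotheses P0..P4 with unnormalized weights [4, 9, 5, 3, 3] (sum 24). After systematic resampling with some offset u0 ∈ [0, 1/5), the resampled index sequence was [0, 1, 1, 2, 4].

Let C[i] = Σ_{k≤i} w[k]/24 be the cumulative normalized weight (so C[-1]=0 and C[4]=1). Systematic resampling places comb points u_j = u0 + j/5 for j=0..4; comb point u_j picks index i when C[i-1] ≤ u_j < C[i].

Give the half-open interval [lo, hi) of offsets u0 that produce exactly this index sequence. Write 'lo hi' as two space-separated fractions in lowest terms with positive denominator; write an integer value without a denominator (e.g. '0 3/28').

C = [1/6, 13/24, 3/4, 7/8, 1]
j=0 picked index 0: u0 ∈ [0, 1/6)
j=1 picked index 1: u0 ∈ [-1/30, 41/120)
j=2 picked index 1: u0 ∈ [-7/30, 17/120)
j=3 picked index 2: u0 ∈ [-7/120, 3/20)
j=4 picked index 4: u0 ∈ [3/40, 1/5)
intersection: [3/40, 17/120)

3/40 17/120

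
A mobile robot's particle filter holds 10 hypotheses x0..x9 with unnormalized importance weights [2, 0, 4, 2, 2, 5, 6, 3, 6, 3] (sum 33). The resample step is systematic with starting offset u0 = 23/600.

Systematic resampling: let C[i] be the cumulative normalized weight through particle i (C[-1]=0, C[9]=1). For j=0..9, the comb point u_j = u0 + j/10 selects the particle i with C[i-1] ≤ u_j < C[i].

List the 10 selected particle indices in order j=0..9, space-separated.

0 2 3 5 5 6 7 8 8 9

C = [2/33, 2/33, 2/11, 8/33, 10/33, 5/11, 7/11, 8/11, 10/11, 1]
j=0: u_0=23/600 ∈ [0, 2/33) → index 0
j=1: u_1=83/600 ∈ [2/33, 2/11) → index 2
j=2: u_2=143/600 ∈ [2/11, 8/33) → index 3
j=3: u_3=203/600 ∈ [10/33, 5/11) → index 5
j=4: u_4=263/600 ∈ [10/33, 5/11) → index 5
j=5: u_5=323/600 ∈ [5/11, 7/11) → index 6
j=6: u_6=383/600 ∈ [7/11, 8/11) → index 7
j=7: u_7=443/600 ∈ [8/11, 10/11) → index 8
j=8: u_8=503/600 ∈ [8/11, 10/11) → index 8
j=9: u_9=563/600 ∈ [10/11, 1) → index 9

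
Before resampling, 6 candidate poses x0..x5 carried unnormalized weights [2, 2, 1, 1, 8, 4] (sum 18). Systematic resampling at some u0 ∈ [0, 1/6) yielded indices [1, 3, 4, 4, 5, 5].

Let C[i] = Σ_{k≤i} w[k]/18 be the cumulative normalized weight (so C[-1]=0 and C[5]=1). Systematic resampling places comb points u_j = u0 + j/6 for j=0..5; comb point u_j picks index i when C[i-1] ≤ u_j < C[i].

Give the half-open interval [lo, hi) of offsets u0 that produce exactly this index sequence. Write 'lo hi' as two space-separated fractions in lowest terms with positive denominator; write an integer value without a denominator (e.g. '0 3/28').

1/9 1/6

C = [1/9, 2/9, 5/18, 1/3, 7/9, 1]
j=0 picked index 1: u0 ∈ [1/9, 2/9)
j=1 picked index 3: u0 ∈ [1/9, 1/6)
j=2 picked index 4: u0 ∈ [0, 4/9)
j=3 picked index 4: u0 ∈ [-1/6, 5/18)
j=4 picked index 5: u0 ∈ [1/9, 1/3)
j=5 picked index 5: u0 ∈ [-1/18, 1/6)
intersection: [1/9, 1/6)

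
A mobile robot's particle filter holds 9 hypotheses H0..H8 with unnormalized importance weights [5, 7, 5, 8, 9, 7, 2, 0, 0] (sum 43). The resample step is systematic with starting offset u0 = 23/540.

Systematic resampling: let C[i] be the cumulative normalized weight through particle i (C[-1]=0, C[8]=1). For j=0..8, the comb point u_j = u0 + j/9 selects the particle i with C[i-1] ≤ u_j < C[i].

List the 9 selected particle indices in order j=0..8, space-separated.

C = [5/43, 12/43, 17/43, 25/43, 34/43, 41/43, 1, 1, 1]
j=0: u_0=23/540 ∈ [0, 5/43) → index 0
j=1: u_1=83/540 ∈ [5/43, 12/43) → index 1
j=2: u_2=143/540 ∈ [5/43, 12/43) → index 1
j=3: u_3=203/540 ∈ [12/43, 17/43) → index 2
j=4: u_4=263/540 ∈ [17/43, 25/43) → index 3
j=5: u_5=323/540 ∈ [25/43, 34/43) → index 4
j=6: u_6=383/540 ∈ [25/43, 34/43) → index 4
j=7: u_7=443/540 ∈ [34/43, 41/43) → index 5
j=8: u_8=503/540 ∈ [34/43, 41/43) → index 5

0 1 1 2 3 4 4 5 5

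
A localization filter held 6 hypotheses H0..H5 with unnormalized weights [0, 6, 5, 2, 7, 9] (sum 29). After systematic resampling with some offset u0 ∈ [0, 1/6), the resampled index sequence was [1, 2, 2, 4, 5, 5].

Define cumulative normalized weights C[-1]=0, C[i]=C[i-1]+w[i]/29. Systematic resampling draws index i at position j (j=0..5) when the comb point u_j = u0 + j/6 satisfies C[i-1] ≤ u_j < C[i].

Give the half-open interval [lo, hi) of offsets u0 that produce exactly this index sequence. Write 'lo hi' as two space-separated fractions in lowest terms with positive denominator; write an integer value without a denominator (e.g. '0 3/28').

C = [0, 6/29, 11/29, 13/29, 20/29, 1]
j=0 picked index 1: u0 ∈ [0, 6/29)
j=1 picked index 2: u0 ∈ [7/174, 37/174)
j=2 picked index 2: u0 ∈ [-11/87, 4/87)
j=3 picked index 4: u0 ∈ [-3/58, 11/58)
j=4 picked index 5: u0 ∈ [2/87, 1/3)
j=5 picked index 5: u0 ∈ [-25/174, 1/6)
intersection: [7/174, 4/87)

7/174 4/87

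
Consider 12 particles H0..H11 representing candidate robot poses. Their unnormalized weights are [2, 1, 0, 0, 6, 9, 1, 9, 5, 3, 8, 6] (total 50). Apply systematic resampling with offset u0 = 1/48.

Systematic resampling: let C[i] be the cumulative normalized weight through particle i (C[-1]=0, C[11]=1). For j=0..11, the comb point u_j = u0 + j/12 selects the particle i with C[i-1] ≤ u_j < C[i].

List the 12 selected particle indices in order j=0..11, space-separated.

0 4 5 5 5 7 7 8 9 10 10 11

C = [1/25, 3/50, 3/50, 3/50, 9/50, 9/25, 19/50, 14/25, 33/50, 18/25, 22/25, 1]
j=0: u_0=1/48 ∈ [0, 1/25) → index 0
j=1: u_1=5/48 ∈ [3/50, 9/50) → index 4
j=2: u_2=3/16 ∈ [9/50, 9/25) → index 5
j=3: u_3=13/48 ∈ [9/50, 9/25) → index 5
j=4: u_4=17/48 ∈ [9/50, 9/25) → index 5
j=5: u_5=7/16 ∈ [19/50, 14/25) → index 7
j=6: u_6=25/48 ∈ [19/50, 14/25) → index 7
j=7: u_7=29/48 ∈ [14/25, 33/50) → index 8
j=8: u_8=11/16 ∈ [33/50, 18/25) → index 9
j=9: u_9=37/48 ∈ [18/25, 22/25) → index 10
j=10: u_10=41/48 ∈ [18/25, 22/25) → index 10
j=11: u_11=15/16 ∈ [22/25, 1) → index 11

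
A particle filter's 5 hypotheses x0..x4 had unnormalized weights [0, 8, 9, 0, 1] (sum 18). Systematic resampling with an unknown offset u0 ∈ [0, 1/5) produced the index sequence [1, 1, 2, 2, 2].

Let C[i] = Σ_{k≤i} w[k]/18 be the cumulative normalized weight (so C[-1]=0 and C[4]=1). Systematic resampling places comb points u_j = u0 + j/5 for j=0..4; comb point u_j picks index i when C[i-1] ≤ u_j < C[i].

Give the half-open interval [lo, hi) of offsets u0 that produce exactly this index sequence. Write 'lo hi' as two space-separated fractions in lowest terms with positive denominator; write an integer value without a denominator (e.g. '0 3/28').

2/45 13/90

C = [0, 4/9, 17/18, 17/18, 1]
j=0 picked index 1: u0 ∈ [0, 4/9)
j=1 picked index 1: u0 ∈ [-1/5, 11/45)
j=2 picked index 2: u0 ∈ [2/45, 49/90)
j=3 picked index 2: u0 ∈ [-7/45, 31/90)
j=4 picked index 2: u0 ∈ [-16/45, 13/90)
intersection: [2/45, 13/90)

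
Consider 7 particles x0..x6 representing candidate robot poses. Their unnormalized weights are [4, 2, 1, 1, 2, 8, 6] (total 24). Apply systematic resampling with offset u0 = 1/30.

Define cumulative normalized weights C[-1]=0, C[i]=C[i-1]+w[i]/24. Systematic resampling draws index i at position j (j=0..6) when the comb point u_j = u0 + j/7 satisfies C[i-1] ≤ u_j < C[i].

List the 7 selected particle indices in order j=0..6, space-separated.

C = [1/6, 1/4, 7/24, 1/3, 5/12, 3/4, 1]
j=0: u_0=1/30 ∈ [0, 1/6) → index 0
j=1: u_1=37/210 ∈ [1/6, 1/4) → index 1
j=2: u_2=67/210 ∈ [7/24, 1/3) → index 3
j=3: u_3=97/210 ∈ [5/12, 3/4) → index 5
j=4: u_4=127/210 ∈ [5/12, 3/4) → index 5
j=5: u_5=157/210 ∈ [5/12, 3/4) → index 5
j=6: u_6=187/210 ∈ [3/4, 1) → index 6

0 1 3 5 5 5 6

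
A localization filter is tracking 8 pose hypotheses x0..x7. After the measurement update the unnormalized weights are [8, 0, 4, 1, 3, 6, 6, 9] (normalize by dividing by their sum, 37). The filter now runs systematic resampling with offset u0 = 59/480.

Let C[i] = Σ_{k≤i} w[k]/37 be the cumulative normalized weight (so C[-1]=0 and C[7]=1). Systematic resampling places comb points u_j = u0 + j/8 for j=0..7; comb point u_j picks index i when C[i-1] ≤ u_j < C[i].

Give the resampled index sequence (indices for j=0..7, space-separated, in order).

0 2 4 5 6 6 7 7

C = [8/37, 8/37, 12/37, 13/37, 16/37, 22/37, 28/37, 1]
j=0: u_0=59/480 ∈ [0, 8/37) → index 0
j=1: u_1=119/480 ∈ [8/37, 12/37) → index 2
j=2: u_2=179/480 ∈ [13/37, 16/37) → index 4
j=3: u_3=239/480 ∈ [16/37, 22/37) → index 5
j=4: u_4=299/480 ∈ [22/37, 28/37) → index 6
j=5: u_5=359/480 ∈ [22/37, 28/37) → index 6
j=6: u_6=419/480 ∈ [28/37, 1) → index 7
j=7: u_7=479/480 ∈ [28/37, 1) → index 7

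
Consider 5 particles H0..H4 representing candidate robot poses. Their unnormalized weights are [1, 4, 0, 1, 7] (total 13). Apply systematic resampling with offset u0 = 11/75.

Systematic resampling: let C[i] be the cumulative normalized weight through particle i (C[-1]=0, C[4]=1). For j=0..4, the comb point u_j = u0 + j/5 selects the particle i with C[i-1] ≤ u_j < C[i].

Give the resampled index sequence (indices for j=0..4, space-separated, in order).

C = [1/13, 5/13, 5/13, 6/13, 1]
j=0: u_0=11/75 ∈ [1/13, 5/13) → index 1
j=1: u_1=26/75 ∈ [1/13, 5/13) → index 1
j=2: u_2=41/75 ∈ [6/13, 1) → index 4
j=3: u_3=56/75 ∈ [6/13, 1) → index 4
j=4: u_4=71/75 ∈ [6/13, 1) → index 4

1 1 4 4 4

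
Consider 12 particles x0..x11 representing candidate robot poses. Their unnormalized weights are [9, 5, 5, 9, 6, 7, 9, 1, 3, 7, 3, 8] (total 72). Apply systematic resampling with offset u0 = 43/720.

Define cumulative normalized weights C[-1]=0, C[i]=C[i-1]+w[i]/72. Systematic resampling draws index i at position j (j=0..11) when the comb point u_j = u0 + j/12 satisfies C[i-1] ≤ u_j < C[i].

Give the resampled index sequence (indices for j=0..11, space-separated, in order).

0 1 2 3 4 5 5 6 8 9 11 11

C = [1/8, 7/36, 19/72, 7/18, 17/36, 41/72, 25/36, 17/24, 3/4, 61/72, 8/9, 1]
j=0: u_0=43/720 ∈ [0, 1/8) → index 0
j=1: u_1=103/720 ∈ [1/8, 7/36) → index 1
j=2: u_2=163/720 ∈ [7/36, 19/72) → index 2
j=3: u_3=223/720 ∈ [19/72, 7/18) → index 3
j=4: u_4=283/720 ∈ [7/18, 17/36) → index 4
j=5: u_5=343/720 ∈ [17/36, 41/72) → index 5
j=6: u_6=403/720 ∈ [17/36, 41/72) → index 5
j=7: u_7=463/720 ∈ [41/72, 25/36) → index 6
j=8: u_8=523/720 ∈ [17/24, 3/4) → index 8
j=9: u_9=583/720 ∈ [3/4, 61/72) → index 9
j=10: u_10=643/720 ∈ [8/9, 1) → index 11
j=11: u_11=703/720 ∈ [8/9, 1) → index 11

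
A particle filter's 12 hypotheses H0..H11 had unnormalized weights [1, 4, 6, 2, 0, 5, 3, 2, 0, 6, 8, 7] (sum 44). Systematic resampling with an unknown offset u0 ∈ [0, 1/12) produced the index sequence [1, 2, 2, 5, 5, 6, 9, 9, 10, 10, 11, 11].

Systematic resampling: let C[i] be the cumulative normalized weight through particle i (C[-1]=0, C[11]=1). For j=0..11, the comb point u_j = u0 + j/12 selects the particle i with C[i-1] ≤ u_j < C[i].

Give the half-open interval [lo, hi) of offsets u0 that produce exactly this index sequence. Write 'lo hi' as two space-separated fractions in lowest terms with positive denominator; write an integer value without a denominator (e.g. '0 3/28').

1/22 2/33

C = [1/44, 5/44, 1/4, 13/44, 13/44, 9/22, 21/44, 23/44, 23/44, 29/44, 37/44, 1]
j=0 picked index 1: u0 ∈ [1/44, 5/44)
j=1 picked index 2: u0 ∈ [1/33, 1/6)
j=2 picked index 2: u0 ∈ [-7/132, 1/12)
j=3 picked index 5: u0 ∈ [1/22, 7/44)
j=4 picked index 5: u0 ∈ [-5/132, 5/66)
j=5 picked index 6: u0 ∈ [-1/132, 2/33)
j=6 picked index 9: u0 ∈ [1/44, 7/44)
j=7 picked index 9: u0 ∈ [-2/33, 5/66)
j=8 picked index 10: u0 ∈ [-1/132, 23/132)
j=9 picked index 10: u0 ∈ [-1/11, 1/11)
j=10 picked index 11: u0 ∈ [1/132, 1/6)
j=11 picked index 11: u0 ∈ [-5/66, 1/12)
intersection: [1/22, 2/33)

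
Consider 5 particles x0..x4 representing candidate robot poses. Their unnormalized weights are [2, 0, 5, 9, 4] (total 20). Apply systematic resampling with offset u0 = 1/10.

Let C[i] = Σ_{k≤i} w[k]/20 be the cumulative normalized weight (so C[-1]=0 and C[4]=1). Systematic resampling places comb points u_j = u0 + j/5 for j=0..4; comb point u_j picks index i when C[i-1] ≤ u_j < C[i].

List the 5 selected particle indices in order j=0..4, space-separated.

C = [1/10, 1/10, 7/20, 4/5, 1]
j=0: u_0=1/10 ∈ [1/10, 7/20) → index 2
j=1: u_1=3/10 ∈ [1/10, 7/20) → index 2
j=2: u_2=1/2 ∈ [7/20, 4/5) → index 3
j=3: u_3=7/10 ∈ [7/20, 4/5) → index 3
j=4: u_4=9/10 ∈ [4/5, 1) → index 4

2 2 3 3 4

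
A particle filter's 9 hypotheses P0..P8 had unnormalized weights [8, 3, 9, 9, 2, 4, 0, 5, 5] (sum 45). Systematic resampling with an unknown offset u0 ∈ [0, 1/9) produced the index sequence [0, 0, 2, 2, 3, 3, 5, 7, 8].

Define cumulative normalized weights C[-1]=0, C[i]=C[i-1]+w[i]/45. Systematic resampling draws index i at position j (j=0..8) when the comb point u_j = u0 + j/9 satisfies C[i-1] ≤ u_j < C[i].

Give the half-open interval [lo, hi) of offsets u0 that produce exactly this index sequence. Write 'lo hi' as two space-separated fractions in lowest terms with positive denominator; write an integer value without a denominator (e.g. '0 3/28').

C = [8/45, 11/45, 4/9, 29/45, 31/45, 7/9, 7/9, 8/9, 1]
j=0 picked index 0: u0 ∈ [0, 8/45)
j=1 picked index 0: u0 ∈ [-1/9, 1/15)
j=2 picked index 2: u0 ∈ [1/45, 2/9)
j=3 picked index 2: u0 ∈ [-4/45, 1/9)
j=4 picked index 3: u0 ∈ [0, 1/5)
j=5 picked index 3: u0 ∈ [-1/9, 4/45)
j=6 picked index 5: u0 ∈ [1/45, 1/9)
j=7 picked index 7: u0 ∈ [0, 1/9)
j=8 picked index 8: u0 ∈ [0, 1/9)
intersection: [1/45, 1/15)

1/45 1/15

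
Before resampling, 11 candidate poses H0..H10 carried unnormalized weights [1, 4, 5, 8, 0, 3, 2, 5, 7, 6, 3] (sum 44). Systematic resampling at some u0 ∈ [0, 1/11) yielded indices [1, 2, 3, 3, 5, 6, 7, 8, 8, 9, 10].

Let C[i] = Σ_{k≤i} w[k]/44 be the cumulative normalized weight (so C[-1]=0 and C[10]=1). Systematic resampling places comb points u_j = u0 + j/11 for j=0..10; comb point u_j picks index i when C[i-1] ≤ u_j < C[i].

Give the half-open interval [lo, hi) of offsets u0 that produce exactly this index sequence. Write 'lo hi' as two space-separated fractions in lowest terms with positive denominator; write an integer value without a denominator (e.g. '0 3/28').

1/22 3/44

C = [1/44, 5/44, 5/22, 9/22, 9/22, 21/44, 23/44, 7/11, 35/44, 41/44, 1]
j=0 picked index 1: u0 ∈ [1/44, 5/44)
j=1 picked index 2: u0 ∈ [1/44, 3/22)
j=2 picked index 3: u0 ∈ [1/22, 5/22)
j=3 picked index 3: u0 ∈ [-1/22, 3/22)
j=4 picked index 5: u0 ∈ [1/22, 5/44)
j=5 picked index 6: u0 ∈ [1/44, 3/44)
j=6 picked index 7: u0 ∈ [-1/44, 1/11)
j=7 picked index 8: u0 ∈ [0, 7/44)
j=8 picked index 8: u0 ∈ [-1/11, 3/44)
j=9 picked index 9: u0 ∈ [-1/44, 5/44)
j=10 picked index 10: u0 ∈ [1/44, 1/11)
intersection: [1/22, 3/44)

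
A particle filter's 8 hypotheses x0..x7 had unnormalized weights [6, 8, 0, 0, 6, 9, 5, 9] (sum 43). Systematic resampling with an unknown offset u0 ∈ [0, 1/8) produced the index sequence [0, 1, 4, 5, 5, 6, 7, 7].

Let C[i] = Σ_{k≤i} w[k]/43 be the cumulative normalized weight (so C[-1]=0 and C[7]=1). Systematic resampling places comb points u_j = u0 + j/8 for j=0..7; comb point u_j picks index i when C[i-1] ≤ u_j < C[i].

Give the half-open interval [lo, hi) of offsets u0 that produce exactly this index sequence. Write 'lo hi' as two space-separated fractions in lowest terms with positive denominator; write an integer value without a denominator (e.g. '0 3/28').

31/344 1/8

C = [6/43, 14/43, 14/43, 14/43, 20/43, 29/43, 34/43, 1]
j=0 picked index 0: u0 ∈ [0, 6/43)
j=1 picked index 1: u0 ∈ [5/344, 69/344)
j=2 picked index 4: u0 ∈ [13/172, 37/172)
j=3 picked index 5: u0 ∈ [31/344, 103/344)
j=4 picked index 5: u0 ∈ [-3/86, 15/86)
j=5 picked index 6: u0 ∈ [17/344, 57/344)
j=6 picked index 7: u0 ∈ [7/172, 1/4)
j=7 picked index 7: u0 ∈ [-29/344, 1/8)
intersection: [31/344, 1/8)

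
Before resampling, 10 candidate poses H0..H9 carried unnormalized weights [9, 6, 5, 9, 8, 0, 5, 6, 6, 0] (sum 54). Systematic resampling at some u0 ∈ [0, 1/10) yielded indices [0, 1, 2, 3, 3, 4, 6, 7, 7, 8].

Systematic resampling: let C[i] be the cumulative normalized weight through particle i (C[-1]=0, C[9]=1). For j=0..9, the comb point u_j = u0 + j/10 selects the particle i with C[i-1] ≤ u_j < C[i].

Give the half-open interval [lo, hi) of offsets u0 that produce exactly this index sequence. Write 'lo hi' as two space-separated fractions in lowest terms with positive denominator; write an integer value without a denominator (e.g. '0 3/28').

23/270 4/45

C = [1/6, 5/18, 10/27, 29/54, 37/54, 37/54, 7/9, 8/9, 1, 1]
j=0 picked index 0: u0 ∈ [0, 1/6)
j=1 picked index 1: u0 ∈ [1/15, 8/45)
j=2 picked index 2: u0 ∈ [7/90, 23/135)
j=3 picked index 3: u0 ∈ [19/270, 32/135)
j=4 picked index 3: u0 ∈ [-4/135, 37/270)
j=5 picked index 4: u0 ∈ [1/27, 5/27)
j=6 picked index 6: u0 ∈ [23/270, 8/45)
j=7 picked index 7: u0 ∈ [7/90, 17/90)
j=8 picked index 7: u0 ∈ [-1/45, 4/45)
j=9 picked index 8: u0 ∈ [-1/90, 1/10)
intersection: [23/270, 4/45)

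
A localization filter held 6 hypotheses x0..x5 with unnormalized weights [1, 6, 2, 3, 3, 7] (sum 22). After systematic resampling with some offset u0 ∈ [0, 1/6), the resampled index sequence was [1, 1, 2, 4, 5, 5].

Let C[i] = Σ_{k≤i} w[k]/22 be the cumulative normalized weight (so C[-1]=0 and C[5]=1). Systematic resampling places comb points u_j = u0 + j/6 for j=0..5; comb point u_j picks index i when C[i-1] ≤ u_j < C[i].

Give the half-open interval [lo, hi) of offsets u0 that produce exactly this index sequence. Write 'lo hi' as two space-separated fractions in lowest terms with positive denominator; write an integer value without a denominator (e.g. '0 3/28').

1/22 5/66

C = [1/22, 7/22, 9/22, 6/11, 15/22, 1]
j=0 picked index 1: u0 ∈ [1/22, 7/22)
j=1 picked index 1: u0 ∈ [-4/33, 5/33)
j=2 picked index 2: u0 ∈ [-1/66, 5/66)
j=3 picked index 4: u0 ∈ [1/22, 2/11)
j=4 picked index 5: u0 ∈ [1/66, 1/3)
j=5 picked index 5: u0 ∈ [-5/33, 1/6)
intersection: [1/22, 5/66)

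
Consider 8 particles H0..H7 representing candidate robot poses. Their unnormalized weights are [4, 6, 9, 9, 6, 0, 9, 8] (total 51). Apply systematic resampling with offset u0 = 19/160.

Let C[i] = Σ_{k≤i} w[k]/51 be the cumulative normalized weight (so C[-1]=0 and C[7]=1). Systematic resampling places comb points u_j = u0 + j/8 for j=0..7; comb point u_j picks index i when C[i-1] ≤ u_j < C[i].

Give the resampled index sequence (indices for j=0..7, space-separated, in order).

C = [4/51, 10/51, 19/51, 28/51, 2/3, 2/3, 43/51, 1]
j=0: u_0=19/160 ∈ [4/51, 10/51) → index 1
j=1: u_1=39/160 ∈ [10/51, 19/51) → index 2
j=2: u_2=59/160 ∈ [10/51, 19/51) → index 2
j=3: u_3=79/160 ∈ [19/51, 28/51) → index 3
j=4: u_4=99/160 ∈ [28/51, 2/3) → index 4
j=5: u_5=119/160 ∈ [2/3, 43/51) → index 6
j=6: u_6=139/160 ∈ [43/51, 1) → index 7
j=7: u_7=159/160 ∈ [43/51, 1) → index 7

1 2 2 3 4 6 7 7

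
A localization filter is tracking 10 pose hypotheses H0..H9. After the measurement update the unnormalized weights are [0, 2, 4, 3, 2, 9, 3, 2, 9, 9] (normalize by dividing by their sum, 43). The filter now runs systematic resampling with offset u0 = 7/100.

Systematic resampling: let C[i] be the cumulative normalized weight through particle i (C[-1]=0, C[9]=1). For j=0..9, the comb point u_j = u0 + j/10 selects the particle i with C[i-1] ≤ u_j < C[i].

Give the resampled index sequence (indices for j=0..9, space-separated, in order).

C = [0, 2/43, 6/43, 9/43, 11/43, 20/43, 23/43, 25/43, 34/43, 1]
j=0: u_0=7/100 ∈ [2/43, 6/43) → index 2
j=1: u_1=17/100 ∈ [6/43, 9/43) → index 3
j=2: u_2=27/100 ∈ [11/43, 20/43) → index 5
j=3: u_3=37/100 ∈ [11/43, 20/43) → index 5
j=4: u_4=47/100 ∈ [20/43, 23/43) → index 6
j=5: u_5=57/100 ∈ [23/43, 25/43) → index 7
j=6: u_6=67/100 ∈ [25/43, 34/43) → index 8
j=7: u_7=77/100 ∈ [25/43, 34/43) → index 8
j=8: u_8=87/100 ∈ [34/43, 1) → index 9
j=9: u_9=97/100 ∈ [34/43, 1) → index 9

2 3 5 5 6 7 8 8 9 9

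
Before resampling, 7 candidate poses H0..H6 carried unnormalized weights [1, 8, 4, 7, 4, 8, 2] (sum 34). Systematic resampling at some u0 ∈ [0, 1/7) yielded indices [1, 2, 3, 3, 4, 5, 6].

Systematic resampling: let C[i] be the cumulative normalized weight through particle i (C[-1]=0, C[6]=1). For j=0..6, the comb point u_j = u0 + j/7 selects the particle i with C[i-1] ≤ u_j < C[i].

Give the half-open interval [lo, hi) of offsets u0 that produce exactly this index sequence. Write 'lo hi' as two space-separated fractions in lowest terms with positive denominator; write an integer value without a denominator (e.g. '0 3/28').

C = [1/34, 9/34, 13/34, 10/17, 12/17, 16/17, 1]
j=0 picked index 1: u0 ∈ [1/34, 9/34)
j=1 picked index 2: u0 ∈ [29/238, 57/238)
j=2 picked index 3: u0 ∈ [23/238, 36/119)
j=3 picked index 3: u0 ∈ [-11/238, 19/119)
j=4 picked index 4: u0 ∈ [2/119, 16/119)
j=5 picked index 5: u0 ∈ [-1/119, 27/119)
j=6 picked index 6: u0 ∈ [10/119, 1/7)
intersection: [29/238, 16/119)

29/238 16/119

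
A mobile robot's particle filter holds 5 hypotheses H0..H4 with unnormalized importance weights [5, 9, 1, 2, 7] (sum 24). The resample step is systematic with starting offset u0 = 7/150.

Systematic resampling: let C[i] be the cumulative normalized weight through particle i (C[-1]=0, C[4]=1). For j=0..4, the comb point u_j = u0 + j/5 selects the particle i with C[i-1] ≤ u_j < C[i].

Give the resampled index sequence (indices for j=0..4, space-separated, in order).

0 1 1 3 4

C = [5/24, 7/12, 5/8, 17/24, 1]
j=0: u_0=7/150 ∈ [0, 5/24) → index 0
j=1: u_1=37/150 ∈ [5/24, 7/12) → index 1
j=2: u_2=67/150 ∈ [5/24, 7/12) → index 1
j=3: u_3=97/150 ∈ [5/8, 17/24) → index 3
j=4: u_4=127/150 ∈ [17/24, 1) → index 4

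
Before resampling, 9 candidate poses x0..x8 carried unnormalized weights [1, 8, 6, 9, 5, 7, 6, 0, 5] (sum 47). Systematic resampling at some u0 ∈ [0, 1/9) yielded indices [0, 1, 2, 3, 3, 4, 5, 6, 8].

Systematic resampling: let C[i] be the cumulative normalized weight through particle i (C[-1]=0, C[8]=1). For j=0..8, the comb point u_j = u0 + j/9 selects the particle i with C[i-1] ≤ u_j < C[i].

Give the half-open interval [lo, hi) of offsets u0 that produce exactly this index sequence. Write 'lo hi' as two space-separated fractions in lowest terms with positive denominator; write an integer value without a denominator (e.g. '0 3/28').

2/423 1/47

C = [1/47, 9/47, 15/47, 24/47, 29/47, 36/47, 42/47, 42/47, 1]
j=0 picked index 0: u0 ∈ [0, 1/47)
j=1 picked index 1: u0 ∈ [-38/423, 34/423)
j=2 picked index 2: u0 ∈ [-13/423, 41/423)
j=3 picked index 3: u0 ∈ [-2/141, 25/141)
j=4 picked index 3: u0 ∈ [-53/423, 28/423)
j=5 picked index 4: u0 ∈ [-19/423, 26/423)
j=6 picked index 5: u0 ∈ [-7/141, 14/141)
j=7 picked index 6: u0 ∈ [-5/423, 49/423)
j=8 picked index 8: u0 ∈ [2/423, 1/9)
intersection: [2/423, 1/47)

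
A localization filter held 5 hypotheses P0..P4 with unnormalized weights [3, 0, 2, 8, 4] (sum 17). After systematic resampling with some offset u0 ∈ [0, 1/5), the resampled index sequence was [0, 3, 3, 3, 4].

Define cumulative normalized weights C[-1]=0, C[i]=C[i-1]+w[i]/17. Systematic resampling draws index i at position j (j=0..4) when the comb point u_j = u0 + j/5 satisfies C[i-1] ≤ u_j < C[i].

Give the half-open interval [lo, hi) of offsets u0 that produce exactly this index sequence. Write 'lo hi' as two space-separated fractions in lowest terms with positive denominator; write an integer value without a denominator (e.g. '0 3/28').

C = [3/17, 3/17, 5/17, 13/17, 1]
j=0 picked index 0: u0 ∈ [0, 3/17)
j=1 picked index 3: u0 ∈ [8/85, 48/85)
j=2 picked index 3: u0 ∈ [-9/85, 31/85)
j=3 picked index 3: u0 ∈ [-26/85, 14/85)
j=4 picked index 4: u0 ∈ [-3/85, 1/5)
intersection: [8/85, 14/85)

8/85 14/85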